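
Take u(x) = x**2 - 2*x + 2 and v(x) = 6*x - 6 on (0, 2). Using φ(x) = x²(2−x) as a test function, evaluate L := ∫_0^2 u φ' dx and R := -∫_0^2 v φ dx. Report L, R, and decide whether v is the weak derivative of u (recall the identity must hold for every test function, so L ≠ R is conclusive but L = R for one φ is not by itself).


LHS = -8/15, RHS = -8/5. No, v is not the weak derivative of u.

u(x) = x**2 - 2*x + 2, classical derivative u'(x) = 2*x - 2.
φ(x) = x²(2−x), so φ'(x) = x*(4 - 3*x).
Note φ(0) = φ(2) = 0, so the boundary term u·φ vanishes.
LHS = ∫_0^2 u(x) φ'(x) dx = ∫_0^2 (-3*x^4 + 10*x^3 - 14*x^2 + 8*x) dx. Term by term:
  ∫_0^2 -3*x^4 dx = -96/5;  ∫_0^2 10*x^3 dx = 40;  ∫_0^2 -14*x^2 dx = -112/3;
  ∫_0^2 8*x dx = 16.
Sum: -96/5 + 40 − 112/3 + 16 = -8/15.
So LHS = -8/15.
∫_0^2 v(x) φ(x) dx = ∫_0^2 (-6*x^4 + 18*x^3 - 12*x^2) dx. Term by term:
  ∫_0^2 -6*x^4 dx = -192/5;  ∫_0^2 18*x^3 dx = 72;  ∫_0^2 -12*x^2 dx = -32.
Sum: -192/5 + 72 − 32 = 8/5.
So RHS = -∫_0^2 v(x) φ(x) dx = -8/5.
LHS − RHS = 16/15 ≠ 0, so the identity fails.
(For a valid weak derivative the identity must hold for EVERY test function, in particular this one. The failure shows v is NOT the weak derivative of u.)
Correct weak derivative would be u'(x) = 2*x - 2.


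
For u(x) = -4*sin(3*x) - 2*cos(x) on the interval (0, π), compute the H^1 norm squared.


||u||_{H^1(0,π)}^2 = 84*π

u'(x) = 2*sin(x) - 12*cos(3*x).
Expand u² and (u')² and integrate term by term on (0, π), using: for integers n ≥ 1, ∫_0^π sin²(nx) dx = ∫_0^π cos²(nx) dx = π/2; for n ≠ n', ∫_0^π sin(nx)sin(n'x) dx = ∫_0^π cos(nx)cos(n'x) dx = 0; and by product-to-sum, ∫_0^π sin(nx)cos(n'x) dx = ½∫_0^π [sin((n+n')x) + sin((n−n')x)] dx, which is 0 when n+n' is even and 2n/(n²−n'²) when n+n' is odd (it need not vanish on (0, π)).
  u² squared terms: (-4)²·∫sin(3x)² dx = 16·π/2 = 8*π;  (-2)²·∫cos(x)² dx = 4·π/2 = 2*π.
  u² cross terms: 2·(-4)·(-2)·∫sin(3x)·cos(x) dx = 16·(0) = 0.
  So ∫_0^π u² dx = 8*π + 2*π + 0 = 10*π.
  (u')² squared terms: (-12)²·∫cos(3x)² dx = 144·π/2 = 72*π;  (2)²·∫sin(x)² dx = 4·π/2 = 2*π.
  (u')² cross terms: 2·(-12)·(2)·∫cos(3x)·sin(x) dx = -48·(0) = 0.
  So ∫_0^π (u')² dx = 72*π + 2*π + 0 = 74*π.
||u||_{H^1}^2 = (10*π) + (74*π) = 84*π.


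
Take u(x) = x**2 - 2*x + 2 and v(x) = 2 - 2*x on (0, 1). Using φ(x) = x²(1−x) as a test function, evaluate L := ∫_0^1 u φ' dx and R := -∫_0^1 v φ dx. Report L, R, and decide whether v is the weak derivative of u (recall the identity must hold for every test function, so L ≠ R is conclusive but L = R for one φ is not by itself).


LHS = 1/15, RHS = -1/15. No, v is not the weak derivative of u.

u(x) = x**2 - 2*x + 2, classical derivative u'(x) = 2*x - 2.
φ(x) = x²(1−x), so φ'(x) = x*(2 - 3*x).
Note φ(0) = φ(1) = 0, so the boundary term u·φ vanishes.
LHS = ∫_0^1 u(x) φ'(x) dx = ∫_0^1 (-3*x^4 + 8*x^3 - 10*x^2 + 4*x) dx. Term by term:
  ∫_0^1 -3*x^4 dx = -3/5;  ∫_0^1 8*x^3 dx = 2;  ∫_0^1 -10*x^2 dx = -10/3;
  ∫_0^1 4*x dx = 2.
Sum: -3/5 + 2 − 10/3 + 2 = 1/15.
So LHS = 1/15.
∫_0^1 v(x) φ(x) dx = ∫_0^1 (2*x^4 - 4*x^3 + 2*x^2) dx. Term by term:
  ∫_0^1 2*x^4 dx = 2/5;  ∫_0^1 -4*x^3 dx = -1;  ∫_0^1 2*x^2 dx = 2/3.
Sum: 2/5 − 1 + 2/3 = 1/15.
So RHS = -∫_0^1 v(x) φ(x) dx = -1/15.
LHS − RHS = 2/15 ≠ 0, so the identity fails.
(For a valid weak derivative the identity must hold for EVERY test function, in particular this one. The failure shows v is NOT the weak derivative of u.)
Correct weak derivative would be u'(x) = 2*x - 2.


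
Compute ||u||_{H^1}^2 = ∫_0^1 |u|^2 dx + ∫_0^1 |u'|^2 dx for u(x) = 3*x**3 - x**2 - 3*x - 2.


||u||_{H^1}^2 = 3203/210

The H^1 norm (squared) on an interval (0, L) is
  ||u||_{H^1}^2 = ∫_0^L u(x)^2 dx + ∫_0^L u'(x)^2 dx.
Compute u'(x) = 9*x**2 - 2*x - 3.
Then u(x)^2 = 9*x**6 - 6*x**5 - 17*x**4 - 6*x**3 + 13*x**2 + 12*x + 4 and u'(x)^2 = 81*x**4 - 36*x**3 - 50*x**2 + 12*x + 9.
Integrate each monomial from 0 to 1 using ∫_0^1 c·x^n dx = c·1^(n+1)/(n+1):
  ∫_0^1 u(x)^2 dx = ∫_0^1 (9*x^6 - 6*x^5 - 17*x^4 - 6*x^3 + 13*x^2 + 12*x + 4) dx. Term by term:
    ∫_0^1 9*x^6 dx = 9/7;  ∫_0^1 -6*x^5 dx = -1;  ∫_0^1 -17*x^4 dx = -17/5;
    ∫_0^1 -6*x^3 dx = -3/2;  ∫_0^1 13*x^2 dx = 13/3;  ∫_0^1 12*x dx = 6;
    ∫_0^1 4 dx = 4.
  Sum: 9/7 − 1 − 17/5 − 3/2 + 13/3 + 6 + 4 = 2041/210.
  ∫_0^1 u'(x)^2 dx = ∫_0^1 (81*x^4 - 36*x^3 - 50*x^2 + 12*x + 9) dx. Term by term:
    ∫_0^1 81*x^4 dx = 81/5;  ∫_0^1 -36*x^3 dx = -9;  ∫_0^1 -50*x^2 dx = -50/3;
    ∫_0^1 12*x dx = 6;  ∫_0^1 9 dx = 9.
  Sum: 81/5 − 9 − 50/3 + 6 + 9 = 83/15.
Adding: ||u||_{H^1}^2 = 2041/210 + 83/15 = 3203/210.


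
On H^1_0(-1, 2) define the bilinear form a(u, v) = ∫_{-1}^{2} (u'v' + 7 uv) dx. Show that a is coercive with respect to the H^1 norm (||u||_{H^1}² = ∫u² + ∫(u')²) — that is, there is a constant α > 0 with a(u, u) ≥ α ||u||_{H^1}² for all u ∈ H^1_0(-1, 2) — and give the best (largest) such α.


α = 1

Coercivity of a(·,·) on H^1_0(-1, 2) means a(u, u) ≥ α ||u||_{H^1}² for every u ∈ H^1_0.
The interval has length L = 3, and Poincaré/coercivity depend only on L. Here a(u, u) = ∫(u')² + (7)·∫u².
Here c = 7 ≥ 1, so a(u,u) = ∫(u')² + c∫u² ≥ ∫(u')² + ∫u² = ||u||_{H^1}², i.e. α = 1 works. No larger α is possible: a(u,u) ≥ α||u||_{H^1}² means (1−α)∫(u')² ≥ (α−c)∫u², and for the modes u_n = sin(nπ(x−x₀)/L) (x₀ the left endpoint) one has ∫u_n²/∫(u_n')² = (L/(nπ))² → 0, so a(u_n,u_n)/||u_n||_{H^1}² → 1. Hence the optimal constant is α = 1.
Therefore α = 1.


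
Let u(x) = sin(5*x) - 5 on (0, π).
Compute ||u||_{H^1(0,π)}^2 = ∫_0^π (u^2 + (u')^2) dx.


||u||_{H^1(0,π)}^2 = -4 + 38*π

u'(x) = 5*cos(5*x).
Expand u² and (u')² and integrate term by term on (0, π), using: for integers n ≥ 1, ∫_0^π sin²(nx) dx = ∫_0^π cos²(nx) dx = π/2; for n ≠ n', ∫_0^π sin(nx)sin(n'x) dx = ∫_0^π cos(nx)cos(n'x) dx = 0; and by product-to-sum, ∫_0^π sin(nx)cos(n'x) dx = ½∫_0^π [sin((n+n')x) + sin((n−n')x)] dx, which is 0 when n+n' is even and 2n/(n²−n'²) when n+n' is odd (it need not vanish on (0, π)). For the constant mode: ∫_0^π 1 dx = π, ∫_0^π cos(nx) dx = 0, ∫_0^π sin(nx) dx = (1−(−1)^n)/n.
  u² squared terms: (-5)²·∫1 dx = 25·π = 25*π;  (1)²·∫sin(5x)² dx = 1·π/2 = π/2.
  u² cross terms: 2·(-5)·(1)·∫1·sin(5x) dx = -10·(2/5) = -4.
  So ∫_0^π u² dx = 25*π + π/2 − 4 = -4 + 51*π/2.
  (u')² squared terms: (5)²·∫cos(5x)² dx = 25·π/2 = 25*π/2.
  So ∫_0^π (u')² dx = 25*π/2.
||u||_{H^1}^2 = (-4 + 51*π/2) + (25*π/2) = -4 + 38*π.


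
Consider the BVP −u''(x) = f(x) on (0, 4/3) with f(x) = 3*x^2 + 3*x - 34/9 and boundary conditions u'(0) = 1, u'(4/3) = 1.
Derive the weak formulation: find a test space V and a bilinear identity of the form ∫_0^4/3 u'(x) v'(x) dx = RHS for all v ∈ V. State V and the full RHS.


V = H^1(0, 4/3) (v unrestricted at boundary; u is determined up to an additive constant); weak form: ∫_0^4/3 u'v' dx = ∫_0^4/3 (3*x^2 + 3*x - 34/9) v dx + v(4/3) − v(0) for all v ∈ V.

Multiply both sides by a test function v and integrate from 0 to 4/3:
  ∫_0^4/3 −u''(x) v(x) dx = ∫_0^4/3 f(x) v(x) dx.
Integrate the LHS by parts once:
  ∫_0^4/3 −u'' v dx = −[u'(x) v(x)]_0^4/3 + ∫_0^4/3 u'(x) v'(x) dx.
Thus ∫_0^4/3 u'(x) v'(x) dx = ∫_0^4/3 f(x) v(x) dx + [u'(x) v(x)]_0^4/3.
Choose V so that boundary terms are either known or forced to vanish.
u has inhomogeneous Neumann u'(0) = 1, u'(4/3) = 1. [u' v]_0^4/3 = (1)·v(4/3) − (1)·v(0) = v(4/3) − v(0). Take V = H^1(0, 4/3); boundary term becomes part of RHS.
Weak formulation: find u (satisfying any essential BC) such that ∫_0^4/3 u'(x) v'(x) dx = ∫_0^4/3 f v dx + v(4/3) − v(0) for all v ∈ V (Neumann data are natural BCs: they enter the RHS as boundary terms).
Substituting f(x) = 3*x^2 + 3*x - 34/9, the right-hand side is ∫_0^4/3 (3*x^2 + 3*x - 34/9) v dx + v(4/3) − v(0).
Compatibility check (pure Neumann): taking v ≡ 1 ∈ V gives 0 = ∫_0^4/3 f dx + (1) − (1), i.e. ∫_0^4/3 f dx must equal u'(0) − u'(4/3) = 0. Indeed ∫_0^4/3 (3*x^2 + 3*x - 34/9) dx = 0, so the data are compatible. The solution is then unique only up to an additive constant (fix it e.g. by requiring ∫_0^4/3 u dx = 0).


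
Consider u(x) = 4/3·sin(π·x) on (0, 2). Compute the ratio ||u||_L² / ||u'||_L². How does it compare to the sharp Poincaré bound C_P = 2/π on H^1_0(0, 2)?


||u||_L² / ||u'||_L² = 1/π < C_P = 2/π.

u(x) = 4/3·sin(π·x), so u'(x) = 4*π*cos(π*x)/3.
Writing u(x) = A·sin(kπx/L) with A = 4/3 and k = 2, use ∫_0^L sin²(kπx/L) dx = L/2 and ∫_0^L cos²(kπx/L) dx = L/2.
u² = 16/9·sin²(π·x) and (u')² = 16*π^2/9·cos²(π·x), and each of sin², cos² integrates to L/2 = 1 over (0, 2).
∫_0^2 u² dx = 16/9, so ||u||_L² = 4/3.
∫_0^2 (u')² dx = 16*π^2/9, so ||u'||_L² = 4*π/3.
Ratio ||u||_L² / ||u'||_L² = 1/π.
Sharp Poincaré constant on H^1_0(0, 2) is C_P = L/π = 2/π, achieved by sin(π/2·x).
This is the k = 2 harmonic; the ratio L/(kπ) is strictly less than C_P = L/π, consistent with the sharp inequality ||u||_L² ≤ C_P ||u'||_L².


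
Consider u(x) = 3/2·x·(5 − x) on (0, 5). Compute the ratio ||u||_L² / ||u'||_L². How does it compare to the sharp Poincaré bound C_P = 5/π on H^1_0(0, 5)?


||u||_L² / ||u'||_L² = sqrt(10)/2 < C_P = 5/π.

u(x) = 3/2·x·(5 − x), so u'(x) = 15/2 - 3*x.
u(x) = 3/2·x·(5 − x) vanishes at x = 0 and x = 5, so u ∈ H^1_0(0, 5). Differentiate via the product rule and integrate the resulting polynomials term by term.
  ∫_0^5 u² dx = ∫_0^5 (9*x^4/4 - 45*x^3/2 + 225*x^2/4) dx. Term by term:
    ∫_0^5 9*x^4/4 dx = 5625/4;  ∫_0^5 -45*x^3/2 dx = -28125/8;  ∫_0^5 225*x^2/4 dx = 9375/4.
  Sum: 5625/4 − 28125/8 + 9375/4 = 1875/8.
  ∫_0^5 (u')² dx = ∫_0^5 (9*x^2 - 45*x + 225/4) dx. Term by term:
    ∫_0^5 9*x^2 dx = 375;  ∫_0^5 -45*x dx = -1125/2;  ∫_0^5 225/4 dx = 1125/4.
  Sum: 375 − 1125/2 + 1125/4 = 375/4.
∫_0^5 u² dx = 1875/8, so ||u||_L² = 25*sqrt(6)/4.
∫_0^5 (u')² dx = 375/4, so ||u'||_L² = 5*sqrt(15)/2.
Ratio ||u||_L² / ||u'||_L² = sqrt(10)/2.
Sharp Poincaré constant on H^1_0(0, 5) is C_P = L/π = 5/π, achieved by sin(π/5·x).
A polynomial bump cannot attain the sharp Poincaré constant (only the first sine eigenfunction does), so the ratio is strictly less than C_P, consistent with ||u||_L² ≤ C_P ||u'||_L².


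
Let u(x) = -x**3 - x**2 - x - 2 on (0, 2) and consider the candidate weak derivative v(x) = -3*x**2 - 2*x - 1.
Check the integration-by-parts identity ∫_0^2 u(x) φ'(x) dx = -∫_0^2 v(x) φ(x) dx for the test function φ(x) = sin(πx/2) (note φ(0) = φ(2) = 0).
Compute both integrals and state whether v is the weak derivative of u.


LHS = -96/π^3 + 36/π, RHS = -96/π^3 + 36/π. Yes, v = u' weakly.

u(x) = -x**3 - x**2 - x - 2, classical derivative u'(x) = -3*x**2 - 2*x - 1.
φ(x) = sin(πx/2), so φ'(x) = π*cos(π*x/2)/2.
Note φ(0) = φ(2) = 0, so the boundary term u·φ vanishes.
LHS = ∫_0^2 u(x) φ'(x) dx = ∫_0^2 (-π*x^3*cos(π*x/2)/2 - π*x^2*cos(π*x/2)/2 - π*x*cos(π*x/2)/2 - π*cos(π*x/2)) dx. Term by term:
  ∫_0^2 -π*cos(π*x/2) dx = 0;  ∫_0^2 -π*x*cos(π*x/2)/2 dx = 4/π;  ∫_0^2 -π*x^2*cos(π*x/2)/2 dx = 8/π;
  ∫_0^2 -π*x^3*cos(π*x/2)/2 dx = -96/π^3 + 24/π.
Sum: 0 + 4/π + 8/π + -96/π^3 + 24/π = -96/π^3 + 36/π.
So LHS = -96/π^3 + 36/π.
∫_0^2 v(x) φ(x) dx = ∫_0^2 (-3*x^2*sin(π*x/2) - 2*x*sin(π*x/2) - sin(π*x/2)) dx. Term by term:
  ∫_0^2 -sin(π*x/2) dx = -4/π;  ∫_0^2 -3*x^2*sin(π*x/2) dx = -24/π + 96/π^3;  ∫_0^2 -2*x*sin(π*x/2) dx = -8/π.
Sum: -4/π + -24/π + 96/π^3 − 8/π = -36/π + 96/π^3.
So RHS = -∫_0^2 v(x) φ(x) dx = -96/π^3 + 36/π.
LHS = RHS, so the identity holds for this test φ.
Moreover u is smooth here and v(x) = u'(x) = -3*x**2 - 2*x - 1 pointwise, so the identity holds for every test function. Hence v is the weak derivative of u.


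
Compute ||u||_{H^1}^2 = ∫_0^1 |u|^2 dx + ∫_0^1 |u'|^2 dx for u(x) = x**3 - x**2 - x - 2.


||u||_{H^1}^2 = 1661/210

The H^1 norm (squared) on an interval (0, L) is
  ||u||_{H^1}^2 = ∫_0^L u(x)^2 dx + ∫_0^L u'(x)^2 dx.
Compute u'(x) = 3*x**2 - 2*x - 1.
Then u(x)^2 = x**6 - 2*x**5 - x**4 - 2*x**3 + 5*x**2 + 4*x + 4 and u'(x)^2 = 9*x**4 - 12*x**3 - 2*x**2 + 4*x + 1.
Integrate each monomial from 0 to 1 using ∫_0^1 c·x^n dx = c·1^(n+1)/(n+1):
  ∫_0^1 u(x)^2 dx = ∫_0^1 (x^6 - 2*x^5 - x^4 - 2*x^3 + 5*x^2 + 4*x + 4) dx. Term by term:
    ∫_0^1 x^6 dx = 1/7;  ∫_0^1 -2*x^5 dx = -1/3;  ∫_0^1 -x^4 dx = -1/5;
    ∫_0^1 -2*x^3 dx = -1/2;  ∫_0^1 5*x^2 dx = 5/3;  ∫_0^1 4*x dx = 2;
    ∫_0^1 4 dx = 4.
  Sum: 1/7 − 1/3 − 1/5 − 1/2 + 5/3 + 2 + 4 = 1423/210.
  ∫_0^1 u'(x)^2 dx = ∫_0^1 (9*x^4 - 12*x^3 - 2*x^2 + 4*x + 1) dx. Term by term:
    ∫_0^1 9*x^4 dx = 9/5;  ∫_0^1 -12*x^3 dx = -3;  ∫_0^1 -2*x^2 dx = -2/3;
    ∫_0^1 4*x dx = 2;  ∫_0^1 1 dx = 1.
  Sum: 9/5 − 3 − 2/3 + 2 + 1 = 17/15.
Adding: ||u||_{H^1}^2 = 1423/210 + 17/15 = 1661/210.


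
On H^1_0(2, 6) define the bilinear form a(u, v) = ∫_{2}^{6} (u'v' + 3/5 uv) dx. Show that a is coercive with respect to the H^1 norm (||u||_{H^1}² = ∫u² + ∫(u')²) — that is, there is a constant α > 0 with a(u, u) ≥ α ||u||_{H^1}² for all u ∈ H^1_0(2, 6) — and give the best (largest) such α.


α = (48/5 + π^2)/(π^2 + 16)

Coercivity of a(·,·) on H^1_0(2, 6) means a(u, u) ≥ α ||u||_{H^1}² for every u ∈ H^1_0.
The interval has length L = 4, and Poincaré/coercivity depend only on L. Here a(u, u) = ∫(u')² + (3/5)·∫u².
Here 0 < c = 3/5 < 1. The condition a(u,u) ≥ α||u||_{H^1}² reads (1−α)∫(u')² ≥ (α−c)∫u². Any admissible α is ≤ 1 (rapidly oscillating u have ∫u²/∫(u')² → 0), and α = 1 would force 0 ≥ (1−c)∫u², impossible since c < 1; so 1−α > 0. By the sharp Poincaré inequality on H^1_0 of an interval of length L, ∫(u')² ≥ (π/L)²∫u² with equality for the first sine mode sin(π(x−x₀)/L) (x₀ the left endpoint), so the inequality holds for all u iff (1−α)(π/L)² ≥ α − c, i.e. α ≤ ((π/L)² + c)/((π/L)² + 1) = (1 + c(L/π)²)/(1 + (L/π)²). With (π/L)² = π^2/16 and c = 3/5, the largest admissible constant is α = ((π/L)² + c)/((π/L)² + 1).
Simplifying, α = (48/5 + π^2)/(π^2 + 16).


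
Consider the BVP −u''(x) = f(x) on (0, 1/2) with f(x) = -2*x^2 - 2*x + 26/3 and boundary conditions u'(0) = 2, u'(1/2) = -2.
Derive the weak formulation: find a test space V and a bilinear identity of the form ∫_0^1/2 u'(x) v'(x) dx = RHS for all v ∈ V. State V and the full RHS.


V = H^1(0, 1/2) (v unrestricted at boundary; u is determined up to an additive constant); weak form: ∫_0^1/2 u'v' dx = ∫_0^1/2 (-2*x^2 - 2*x + 26/3) v dx − 2·v(1/2) − 2·v(0) for all v ∈ V.

Multiply both sides by a test function v and integrate from 0 to 1/2:
  ∫_0^1/2 −u''(x) v(x) dx = ∫_0^1/2 f(x) v(x) dx.
Integrate the LHS by parts once:
  ∫_0^1/2 −u'' v dx = −[u'(x) v(x)]_0^1/2 + ∫_0^1/2 u'(x) v'(x) dx.
Thus ∫_0^1/2 u'(x) v'(x) dx = ∫_0^1/2 f(x) v(x) dx + [u'(x) v(x)]_0^1/2.
Choose V so that boundary terms are either known or forced to vanish.
u has inhomogeneous Neumann u'(0) = 2, u'(1/2) = -2. [u' v]_0^1/2 = (-2)·v(1/2) − (2)·v(0) = − 2·v(1/2) − 2·v(0). Take V = H^1(0, 1/2); boundary term becomes part of RHS.
Weak formulation: find u (satisfying any essential BC) such that ∫_0^1/2 u'(x) v'(x) dx = ∫_0^1/2 f v dx − 2·v(1/2) − 2·v(0) for all v ∈ V (Neumann data are natural BCs: they enter the RHS as boundary terms).
Substituting f(x) = -2*x^2 - 2*x + 26/3, the right-hand side is ∫_0^1/2 (-2*x^2 - 2*x + 26/3) v dx − 2·v(1/2) − 2·v(0).
Compatibility check (pure Neumann): taking v ≡ 1 ∈ V gives 0 = ∫_0^1/2 f dx + (-2) − (2), i.e. ∫_0^1/2 f dx must equal u'(0) − u'(1/2) = 4. Indeed ∫_0^1/2 (-2*x^2 - 2*x + 26/3) dx = 4, so the data are compatible. The solution is then unique only up to an additive constant (fix it e.g. by requiring ∫_0^1/2 u dx = 0).


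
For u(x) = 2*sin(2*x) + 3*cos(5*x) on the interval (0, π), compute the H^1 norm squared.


||u||_{H^1(0,π)}^2 = -416/7 + 127*π

u'(x) = -15*sin(5*x) + 4*cos(2*x).
Expand u² and (u')² and integrate term by term on (0, π), using: for integers n ≥ 1, ∫_0^π sin²(nx) dx = ∫_0^π cos²(nx) dx = π/2; for n ≠ n', ∫_0^π sin(nx)sin(n'x) dx = ∫_0^π cos(nx)cos(n'x) dx = 0; and by product-to-sum, ∫_0^π sin(nx)cos(n'x) dx = ½∫_0^π [sin((n+n')x) + sin((n−n')x)] dx, which is 0 when n+n' is even and 2n/(n²−n'²) when n+n' is odd (it need not vanish on (0, π)).
  u² squared terms: (2)²·∫sin(2x)² dx = 4·π/2 = 2*π;  (3)²·∫cos(5x)² dx = 9·π/2 = 9*π/2.
  u² cross terms: 2·(2)·(3)·∫sin(2x)·cos(5x) dx = 12·(-4/21) = -16/7.
  So ∫_0^π u² dx = 2*π + 9*π/2 − 16/7 = -16/7 + 13*π/2.
  (u')² squared terms: (-15)²·∫sin(5x)² dx = 225·π/2 = 225*π/2;  (4)²·∫cos(2x)² dx = 16·π/2 = 8*π.
  (u')² cross terms: 2·(-15)·(4)·∫sin(5x)·cos(2x) dx = -120·(10/21) = -400/7.
  So ∫_0^π (u')² dx = 225*π/2 + 8*π − 400/7 = -400/7 + 241*π/2.
||u||_{H^1}^2 = (-16/7 + 13*π/2) + (-400/7 + 241*π/2) = -416/7 + 127*π.


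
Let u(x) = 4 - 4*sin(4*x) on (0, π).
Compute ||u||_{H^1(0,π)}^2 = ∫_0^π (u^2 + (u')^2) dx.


||u||_{H^1(0,π)}^2 = 152*π

u'(x) = -16*cos(4*x).
Expand u² and (u')² and integrate term by term on (0, π), using: for integers n ≥ 1, ∫_0^π sin²(nx) dx = ∫_0^π cos²(nx) dx = π/2; for n ≠ n', ∫_0^π sin(nx)sin(n'x) dx = ∫_0^π cos(nx)cos(n'x) dx = 0; and by product-to-sum, ∫_0^π sin(nx)cos(n'x) dx = ½∫_0^π [sin((n+n')x) + sin((n−n')x)] dx, which is 0 when n+n' is even and 2n/(n²−n'²) when n+n' is odd (it need not vanish on (0, π)). For the constant mode: ∫_0^π 1 dx = π, ∫_0^π cos(nx) dx = 0, ∫_0^π sin(nx) dx = (1−(−1)^n)/n.
  u² squared terms: (4)²·∫1 dx = 16·π = 16*π;  (-4)²·∫sin(4x)² dx = 16·π/2 = 8*π.
  u² cross terms: 2·(4)·(-4)·∫1·sin(4x) dx = -32·(0) = 0.
  So ∫_0^π u² dx = 16*π + 8*π + 0 = 24*π.
  (u')² squared terms: (-16)²·∫cos(4x)² dx = 256·π/2 = 128*π.
  So ∫_0^π (u')² dx = 128*π.
||u||_{H^1}^2 = (24*π) + (128*π) = 152*π.


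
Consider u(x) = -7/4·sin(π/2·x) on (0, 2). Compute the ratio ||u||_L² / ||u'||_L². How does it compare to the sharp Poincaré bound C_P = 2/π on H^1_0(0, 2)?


||u||_L² / ||u'||_L² = 2/π = C_P.

u(x) = -7/4·sin(π/2·x), so u'(x) = -7*π*cos(π*x/2)/8.
Writing u(x) = A·sin(kπx/L) with A = -7/4 and k = 1, use ∫_0^L sin²(kπx/L) dx = L/2 and ∫_0^L cos²(kπx/L) dx = L/2.
u² = 49/16·sin²(π/2·x) and (u')² = 49*π^2/64·cos²(π/2·x), and each of sin², cos² integrates to L/2 = 1 over (0, 2).
∫_0^2 u² dx = 49/16, so ||u||_L² = 7/4.
∫_0^2 (u')² dx = 49*π^2/64, so ||u'||_L² = 7*π/8.
Ratio ||u||_L² / ||u'||_L² = 2/π.
Sharp Poincaré constant on H^1_0(0, 2) is C_P = L/π = 2/π, achieved by sin(π/2·x).
This is the k = 1 eigenfunction (up to amplitude), so the ratio equals the sharp Poincaré constant exactly.


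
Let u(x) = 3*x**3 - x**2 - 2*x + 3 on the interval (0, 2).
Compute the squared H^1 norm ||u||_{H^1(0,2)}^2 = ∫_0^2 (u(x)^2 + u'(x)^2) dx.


||u||_{H^1}^2 = 8818/21

The H^1 norm (squared) on an interval (0, L) is
  ||u||_{H^1}^2 = ∫_0^L u(x)^2 dx + ∫_0^L u'(x)^2 dx.
Compute u'(x) = 9*x**2 - 2*x - 2.
Then u(x)^2 = 9*x**6 - 6*x**5 - 11*x**4 + 22*x**3 - 2*x**2 - 12*x + 9 and u'(x)^2 = 81*x**4 - 36*x**3 - 32*x**2 + 8*x + 4.
Integrate each monomial from 0 to 2 using ∫_0^2 c·x^n dx = c·2^(n+1)/(n+1):
  ∫_0^2 u(x)^2 dx = ∫_0^2 (9*x^6 - 6*x^5 - 11*x^4 + 22*x^3 - 2*x^2 - 12*x + 9) dx. Term by term:
    ∫_0^2 9*x^6 dx = 1152/7;  ∫_0^2 -6*x^5 dx = -64;  ∫_0^2 -11*x^4 dx = -352/5;
    ∫_0^2 22*x^3 dx = 88;  ∫_0^2 -2*x^2 dx = -16/3;  ∫_0^2 -12*x dx = -24;
    ∫_0^2 9 dx = 18.
  Sum: 1152/7 − 64 − 352/5 + 88 − 16/3 − 24 + 18 = 11218/105.
  ∫_0^2 u'(x)^2 dx = ∫_0^2 (81*x^4 - 36*x^3 - 32*x^2 + 8*x + 4) dx. Term by term:
    ∫_0^2 81*x^4 dx = 2592/5;  ∫_0^2 -36*x^3 dx = -144;  ∫_0^2 -32*x^2 dx = -256/3;
    ∫_0^2 8*x dx = 16;  ∫_0^2 4 dx = 8.
  Sum: 2592/5 − 144 − 256/3 + 16 + 8 = 4696/15.
Adding: ||u||_{H^1}^2 = 11218/105 + 4696/15 = 8818/21.


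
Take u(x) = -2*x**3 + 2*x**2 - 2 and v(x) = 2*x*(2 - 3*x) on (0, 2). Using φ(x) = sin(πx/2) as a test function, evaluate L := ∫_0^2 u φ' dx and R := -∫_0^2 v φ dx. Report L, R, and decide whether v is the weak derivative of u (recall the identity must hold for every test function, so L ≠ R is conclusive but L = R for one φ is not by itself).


LHS = -192/π^3 + 32/π, RHS = -192/π^3 + 32/π. Yes, v = u' weakly.

u(x) = -2*x**3 + 2*x**2 - 2, classical derivative u'(x) = -6*x**2 + 4*x.
φ(x) = sin(πx/2), so φ'(x) = π*cos(π*x/2)/2.
Note φ(0) = φ(2) = 0, so the boundary term u·φ vanishes.
LHS = ∫_0^2 u(x) φ'(x) dx = ∫_0^2 (-π*x^3*cos(π*x/2) + π*x^2*cos(π*x/2) - π*cos(π*x/2)) dx. Term by term:
  ∫_0^2 -π*cos(π*x/2) dx = 0;  ∫_0^2 π*x^2*cos(π*x/2) dx = -16/π;  ∫_0^2 -π*x^3*cos(π*x/2) dx = -192/π^3 + 48/π.
Sum: 0 − 16/π + -192/π^3 + 48/π = -192/π^3 + 32/π.
So LHS = -192/π^3 + 32/π.
∫_0^2 v(x) φ(x) dx = ∫_0^2 (-6*x^2*sin(π*x/2) + 4*x*sin(π*x/2)) dx. Term by term:
  ∫_0^2 -6*x^2*sin(π*x/2) dx = -48/π + 192/π^3;  ∫_0^2 4*x*sin(π*x/2) dx = 16/π.
Sum: -48/π + 192/π^3 + 16/π = -32/π + 192/π^3.
So RHS = -∫_0^2 v(x) φ(x) dx = -192/π^3 + 32/π.
LHS = RHS, so the identity holds for this test φ.
Moreover u is smooth here and v(x) = u'(x) = -6*x**2 + 4*x pointwise, so the identity holds for every test function. Hence v is the weak derivative of u.


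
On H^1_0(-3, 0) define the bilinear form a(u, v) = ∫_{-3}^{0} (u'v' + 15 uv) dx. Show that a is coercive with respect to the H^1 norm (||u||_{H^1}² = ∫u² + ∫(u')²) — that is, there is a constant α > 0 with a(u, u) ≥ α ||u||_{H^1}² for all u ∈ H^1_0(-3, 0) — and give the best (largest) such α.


α = 1

Coercivity of a(·,·) on H^1_0(-3, 0) means a(u, u) ≥ α ||u||_{H^1}² for every u ∈ H^1_0.
The interval has length L = 3, and Poincaré/coercivity depend only on L. Here a(u, u) = ∫(u')² + (15)·∫u².
Here c = 15 ≥ 1, so a(u,u) = ∫(u')² + c∫u² ≥ ∫(u')² + ∫u² = ||u||_{H^1}², i.e. α = 1 works. No larger α is possible: a(u,u) ≥ α||u||_{H^1}² means (1−α)∫(u')² ≥ (α−c)∫u², and for the modes u_n = sin(nπ(x−x₀)/L) (x₀ the left endpoint) one has ∫u_n²/∫(u_n')² = (L/(nπ))² → 0, so a(u_n,u_n)/||u_n||_{H^1}² → 1. Hence the optimal constant is α = 1.
Therefore α = 1.


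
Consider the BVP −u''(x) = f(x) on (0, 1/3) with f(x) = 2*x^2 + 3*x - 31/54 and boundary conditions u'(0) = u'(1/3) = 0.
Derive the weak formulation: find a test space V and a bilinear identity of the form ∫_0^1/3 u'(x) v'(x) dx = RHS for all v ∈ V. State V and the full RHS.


V = H^1(0, 1/3) (no boundary constraint on v; u is determined up to an additive constant); weak form: ∫_0^1/3 u'v' dx = ∫_0^1/3 (2*x^2 + 3*x - 31/54) v dx for all v ∈ V.

Multiply both sides by a test function v and integrate from 0 to 1/3:
  ∫_0^1/3 −u''(x) v(x) dx = ∫_0^1/3 f(x) v(x) dx.
Integrate the LHS by parts once:
  ∫_0^1/3 −u'' v dx = −[u'(x) v(x)]_0^1/3 + ∫_0^1/3 u'(x) v'(x) dx.
Thus ∫_0^1/3 u'(x) v'(x) dx = ∫_0^1/3 f(x) v(x) dx + [u'(x) v(x)]_0^1/3.
Choose V so that boundary terms are either known or forced to vanish.
u has homogeneous Neumann: u'(0) = u'(1/3) = 0. So [u' v]_0^1/3 = 0·v(1/3) − 0·v(0) = 0 for any v; take V = H^1(0, 1/3).
Weak formulation: find u (satisfying any essential BC) such that ∫_0^1/3 u'(x) v'(x) dx = ∫_0^1/3 f v dx for all v ∈ V (homogeneous Neumann, so boundary terms vanish).
Substituting f(x) = 2*x^2 + 3*x - 31/54, the right-hand side is ∫_0^1/3 (2*x^2 + 3*x - 31/54) v dx.
Compatibility check (pure Neumann): taking v ≡ 1 ∈ V gives 0 = ∫_0^1/3 f dx + (0) − (0), i.e. ∫_0^1/3 f dx must equal u'(0) − u'(1/3) = 0. Indeed ∫_0^1/3 (2*x^2 + 3*x - 31/54) dx = 0, so the data are compatible. The solution is then unique only up to an additive constant (fix it e.g. by requiring ∫_0^1/3 u dx = 0).


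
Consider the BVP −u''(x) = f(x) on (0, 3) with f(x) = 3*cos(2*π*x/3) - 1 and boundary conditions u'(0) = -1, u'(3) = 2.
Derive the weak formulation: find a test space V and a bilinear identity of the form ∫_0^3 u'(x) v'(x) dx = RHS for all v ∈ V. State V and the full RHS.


V = H^1(0, 3) (v unrestricted at boundary; u is determined up to an additive constant); weak form: ∫_0^3 u'v' dx = ∫_0^3 (3*cos(2*π*x/3) - 1) v dx + 2·v(3) + v(0) for all v ∈ V.

Multiply both sides by a test function v and integrate from 0 to 3:
  ∫_0^3 −u''(x) v(x) dx = ∫_0^3 f(x) v(x) dx.
Integrate the LHS by parts once:
  ∫_0^3 −u'' v dx = −[u'(x) v(x)]_0^3 + ∫_0^3 u'(x) v'(x) dx.
Thus ∫_0^3 u'(x) v'(x) dx = ∫_0^3 f(x) v(x) dx + [u'(x) v(x)]_0^3.
Choose V so that boundary terms are either known or forced to vanish.
u has inhomogeneous Neumann u'(0) = -1, u'(3) = 2. [u' v]_0^3 = (2)·v(3) − (-1)·v(0) = 2·v(3) + v(0). Take V = H^1(0, 3); boundary term becomes part of RHS.
Weak formulation: find u (satisfying any essential BC) such that ∫_0^3 u'(x) v'(x) dx = ∫_0^3 f v dx + 2·v(3) + v(0) for all v ∈ V (Neumann data are natural BCs: they enter the RHS as boundary terms).
Substituting f(x) = 3*cos(2*π*x/3) - 1, the right-hand side is ∫_0^3 (3*cos(2*π*x/3) - 1) v dx + 2·v(3) + v(0).
Compatibility check (pure Neumann): taking v ≡ 1 ∈ V gives 0 = ∫_0^3 f dx + (2) − (-1), i.e. ∫_0^3 f dx must equal u'(0) − u'(3) = -3. Indeed ∫_0^3 (3*cos(2*π*x/3) - 1) dx = -3, so the data are compatible. The solution is then unique only up to an additive constant (fix it e.g. by requiring ∫_0^3 u dx = 0).


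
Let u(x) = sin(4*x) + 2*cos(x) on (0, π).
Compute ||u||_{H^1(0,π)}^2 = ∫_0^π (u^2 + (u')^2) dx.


||u||_{H^1(0,π)}^2 = 64/15 + 25*π/2

u'(x) = -2*sin(x) + 4*cos(4*x).
Expand u² and (u')² and integrate term by term on (0, π), using: for integers n ≥ 1, ∫_0^π sin²(nx) dx = ∫_0^π cos²(nx) dx = π/2; for n ≠ n', ∫_0^π sin(nx)sin(n'x) dx = ∫_0^π cos(nx)cos(n'x) dx = 0; and by product-to-sum, ∫_0^π sin(nx)cos(n'x) dx = ½∫_0^π [sin((n+n')x) + sin((n−n')x)] dx, which is 0 when n+n' is even and 2n/(n²−n'²) when n+n' is odd (it need not vanish on (0, π)).
  u² squared terms: (2)²·∫cos(x)² dx = 4·π/2 = 2*π;  (1)²·∫sin(4x)² dx = 1·π/2 = π/2.
  u² cross terms: 2·(2)·(1)·∫cos(x)·sin(4x) dx = 4·(8/15) = 32/15.
  So ∫_0^π u² dx = 2*π + π/2 + 32/15 = 32/15 + 5*π/2.
  (u')² squared terms: (-2)²·∫sin(x)² dx = 4·π/2 = 2*π;  (4)²·∫cos(4x)² dx = 16·π/2 = 8*π.
  (u')² cross terms: 2·(-2)·(4)·∫sin(x)·cos(4x) dx = -16·(-2/15) = 32/15.
  So ∫_0^π (u')² dx = 2*π + 8*π + 32/15 = 32/15 + 10*π.
||u||_{H^1}^2 = (32/15 + 5*π/2) + (32/15 + 10*π) = 64/15 + 25*π/2.


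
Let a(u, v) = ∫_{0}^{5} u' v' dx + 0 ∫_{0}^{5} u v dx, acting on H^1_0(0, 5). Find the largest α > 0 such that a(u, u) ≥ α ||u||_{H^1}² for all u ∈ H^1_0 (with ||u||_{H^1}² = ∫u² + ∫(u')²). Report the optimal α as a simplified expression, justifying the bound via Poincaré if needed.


α = π^2/(π^2 + 25)

Coercivity of a(·,·) on H^1_0(0, 5) means a(u, u) ≥ α ||u||_{H^1}² for every u ∈ H^1_0.
The interval has length L = 5, and Poincaré/coercivity depend only on L. Here a(u, u) = ∫(u')² + (0)·∫u².
Here c = 0, so a(u,u) = ∫(u')² alone. The condition a(u,u) ≥ α||u||_{H^1}² reads (1−α)∫(u')² ≥ (α−c)∫u². Any admissible α is ≤ 1 (rapidly oscillating u have ∫u²/∫(u')² → 0), and α = 1 would force 0 ≥ (1−c)∫u², impossible since c < 1; so 1−α > 0. By the sharp Poincaré inequality on H^1_0 of an interval of length L, ∫(u')² ≥ (π/L)²∫u² with equality for the first sine mode sin(π(x−x₀)/L) (x₀ the left endpoint), so the inequality holds for all u iff (1−α)(π/L)² ≥ α − c, i.e. α ≤ ((π/L)² + c)/((π/L)² + 1) = (1 + c(L/π)²)/(1 + (L/π)²). (Direct route, valid since c ≤ 0: Poincaré gives c∫u² ≥ c(L/π)²∫(u')², so a(u,u) ≥ (1 + c(L/π)²)∫(u')², while ||u||_{H^1}² ≤ (1 + (L/π)²)∫(u')²; dividing yields the same α.) With (π/L)² = π^2/25 and c = 0, the largest admissible constant is α = ((π/L)² + c)/((π/L)² + 1).
Simplifying, α = π^2/(π^2 + 25).


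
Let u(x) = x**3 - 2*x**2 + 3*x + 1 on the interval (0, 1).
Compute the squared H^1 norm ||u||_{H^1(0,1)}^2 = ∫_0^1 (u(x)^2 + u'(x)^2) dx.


||u||_{H^1}^2 = 1843/210

The H^1 norm (squared) on an interval (0, L) is
  ||u||_{H^1}^2 = ∫_0^L u(x)^2 dx + ∫_0^L u'(x)^2 dx.
Compute u'(x) = 3*x**2 - 4*x + 3.
Then u(x)^2 = x**6 - 4*x**5 + 10*x**4 - 10*x**3 + 5*x**2 + 6*x + 1 and u'(x)^2 = 9*x**4 - 24*x**3 + 34*x**2 - 24*x + 9.
Integrate each monomial from 0 to 1 using ∫_0^1 c·x^n dx = c·1^(n+1)/(n+1):
  ∫_0^1 u(x)^2 dx = ∫_0^1 (x^6 - 4*x^5 + 10*x^4 - 10*x^3 + 5*x^2 + 6*x + 1) dx. Term by term:
    ∫_0^1 x^6 dx = 1/7;  ∫_0^1 -4*x^5 dx = -2/3;  ∫_0^1 10*x^4 dx = 2;
    ∫_0^1 -10*x^3 dx = -5/2;  ∫_0^1 5*x^2 dx = 5/3;  ∫_0^1 6*x dx = 3;
    ∫_0^1 1 dx = 1.
  Sum: 1/7 − 2/3 + 2 − 5/2 + 5/3 + 3 + 1 = 65/14.
  ∫_0^1 u'(x)^2 dx = ∫_0^1 (9*x^4 - 24*x^3 + 34*x^2 - 24*x + 9) dx. Term by term:
    ∫_0^1 9*x^4 dx = 9/5;  ∫_0^1 -24*x^3 dx = -6;  ∫_0^1 34*x^2 dx = 34/3;
    ∫_0^1 -24*x dx = -12;  ∫_0^1 9 dx = 9.
  Sum: 9/5 − 6 + 34/3 − 12 + 9 = 62/15.
Adding: ||u||_{H^1}^2 = 65/14 + 62/15 = 1843/210.


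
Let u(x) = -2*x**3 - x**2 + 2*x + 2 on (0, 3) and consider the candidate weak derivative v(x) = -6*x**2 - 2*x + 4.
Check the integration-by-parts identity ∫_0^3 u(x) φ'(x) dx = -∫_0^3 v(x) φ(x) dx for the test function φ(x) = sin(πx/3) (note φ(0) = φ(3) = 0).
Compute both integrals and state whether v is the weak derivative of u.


LHS = -648/π^3 + 168/π, RHS = -648/π^3 + 156/π. No, v is not the weak derivative of u.

u(x) = -2*x**3 - x**2 + 2*x + 2, classical derivative u'(x) = -6*x**2 - 2*x + 2.
φ(x) = sin(πx/3), so φ'(x) = π*cos(π*x/3)/3.
Note φ(0) = φ(3) = 0, so the boundary term u·φ vanishes.
LHS = ∫_0^3 u(x) φ'(x) dx = ∫_0^3 (-2*π*x^3*cos(π*x/3)/3 - π*x^2*cos(π*x/3)/3 + 2*π*x*cos(π*x/3)/3 + 2*π*cos(π*x/3)/3) dx. Term by term:
  ∫_0^3 2*π*cos(π*x/3)/3 dx = 0;  ∫_0^3 -2*π*x^3*cos(π*x/3)/3 dx = -648/π^3 + 162/π;  ∫_0^3 -π*x^2*cos(π*x/3)/3 dx = 18/π;
  ∫_0^3 2*π*x*cos(π*x/3)/3 dx = -12/π.
Sum: 0 + -648/π^3 + 162/π + 18/π − 12/π = -648/π^3 + 168/π.
So LHS = -648/π^3 + 168/π.
∫_0^3 v(x) φ(x) dx = ∫_0^3 (-6*x^2*sin(π*x/3) - 2*x*sin(π*x/3) + 4*sin(π*x/3)) dx. Term by term:
  ∫_0^3 4*sin(π*x/3) dx = 24/π;  ∫_0^3 -6*x^2*sin(π*x/3) dx = -162/π + 648/π^3;  ∫_0^3 -2*x*sin(π*x/3) dx = -18/π.
Sum: 24/π + -162/π + 648/π^3 − 18/π = -156/π + 648/π^3.
So RHS = -∫_0^3 v(x) φ(x) dx = -648/π^3 + 156/π.
LHS − RHS = 12/π ≠ 0, so the identity fails.
(For a valid weak derivative the identity must hold for EVERY test function, in particular this one. The failure shows v is NOT the weak derivative of u.)
Correct weak derivative would be u'(x) = -6*x**2 - 2*x + 2.


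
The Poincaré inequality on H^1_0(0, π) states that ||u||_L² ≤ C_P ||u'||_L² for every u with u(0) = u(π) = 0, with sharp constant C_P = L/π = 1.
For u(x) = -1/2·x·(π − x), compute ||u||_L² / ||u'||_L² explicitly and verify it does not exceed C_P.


||u||_L² / ||u'||_L² = sqrt(10)*π/10 < C_P = 1.

u(x) = -1/2·x·(π − x), so u'(x) = x - π/2.
u(x) = -1/2·x·(π − x) vanishes at x = 0 and x = π, so u ∈ H^1_0(0, π). Differentiate via the product rule and integrate the resulting polynomials term by term.
  ∫_0^π u² dx = ∫_0^π (x^4/4 - π*x^3/2 + π^2*x^2/4) dx. Term by term:
    ∫_0^π x^4/4 dx = π^5/20;  ∫_0^π -π*x^3/2 dx = -π^5/8;  ∫_0^π π^2*x^2/4 dx = π^5/12.
  Sum: π^5/20 − π^5/8 + π^5/12 = π^5/120.
  ∫_0^π (u')² dx = ∫_0^π (x^2 - π*x + π^2/4) dx. Term by term:
    ∫_0^π x^2 dx = π^3/3;  ∫_0^π -π*x dx = -π^3/2;  ∫_0^π π^2/4 dx = π^3/4.
  Sum: π^3/3 − π^3/2 + π^3/4 = π^3/12.
∫_0^π u² dx = π^5/120, so ||u||_L² = sqrt(30)*π^(5/2)/60.
∫_0^π (u')² dx = π^3/12, so ||u'||_L² = sqrt(3)*π^(3/2)/6.
Ratio ||u||_L² / ||u'||_L² = sqrt(10)*π/10.
Sharp Poincaré constant on H^1_0(0, π) is C_P = L/π = 1, achieved by sin(x).
A polynomial bump cannot attain the sharp Poincaré constant (only the first sine eigenfunction does), so the ratio is strictly less than C_P, consistent with ||u||_L² ≤ C_P ||u'||_L².


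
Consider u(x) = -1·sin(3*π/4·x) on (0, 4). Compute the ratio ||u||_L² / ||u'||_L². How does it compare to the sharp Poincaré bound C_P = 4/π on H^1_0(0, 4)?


||u||_L² / ||u'||_L² = 4/(3*π) < C_P = 4/π.

u(x) = -1·sin(3*π/4·x), so u'(x) = -3*π*cos(3*π*x/4)/4.
Writing u(x) = A·sin(kπx/L) with A = -1 and k = 3, use ∫_0^L sin²(kπx/L) dx = L/2 and ∫_0^L cos²(kπx/L) dx = L/2.
u² = 1·sin²(3*π/4·x) and (u')² = 9*π^2/16·cos²(3*π/4·x), and each of sin², cos² integrates to L/2 = 2 over (0, 4).
∫_0^4 u² dx = 2, so ||u||_L² = sqrt(2).
∫_0^4 (u')² dx = 9*π^2/8, so ||u'||_L² = 3*sqrt(2)*π/4.
Ratio ||u||_L² / ||u'||_L² = 4/(3*π).
Sharp Poincaré constant on H^1_0(0, 4) is C_P = L/π = 4/π, achieved by sin(π/4·x).
This is the k = 3 harmonic; the ratio L/(kπ) is strictly less than C_P = L/π, consistent with the sharp inequality ||u||_L² ≤ C_P ||u'||_L².


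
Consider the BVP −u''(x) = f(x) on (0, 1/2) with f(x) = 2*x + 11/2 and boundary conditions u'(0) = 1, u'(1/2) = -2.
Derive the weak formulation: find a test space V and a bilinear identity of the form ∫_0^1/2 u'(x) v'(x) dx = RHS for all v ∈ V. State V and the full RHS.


V = H^1(0, 1/2) (v unrestricted at boundary; u is determined up to an additive constant); weak form: ∫_0^1/2 u'v' dx = ∫_0^1/2 (2*x + 11/2) v dx − 2·v(1/2) − v(0) for all v ∈ V.

Multiply both sides by a test function v and integrate from 0 to 1/2:
  ∫_0^1/2 −u''(x) v(x) dx = ∫_0^1/2 f(x) v(x) dx.
Integrate the LHS by parts once:
  ∫_0^1/2 −u'' v dx = −[u'(x) v(x)]_0^1/2 + ∫_0^1/2 u'(x) v'(x) dx.
Thus ∫_0^1/2 u'(x) v'(x) dx = ∫_0^1/2 f(x) v(x) dx + [u'(x) v(x)]_0^1/2.
Choose V so that boundary terms are either known or forced to vanish.
u has inhomogeneous Neumann u'(0) = 1, u'(1/2) = -2. [u' v]_0^1/2 = (-2)·v(1/2) − (1)·v(0) = − 2·v(1/2) − v(0). Take V = H^1(0, 1/2); boundary term becomes part of RHS.
Weak formulation: find u (satisfying any essential BC) such that ∫_0^1/2 u'(x) v'(x) dx = ∫_0^1/2 f v dx − 2·v(1/2) − v(0) for all v ∈ V (Neumann data are natural BCs: they enter the RHS as boundary terms).
Substituting f(x) = 2*x + 11/2, the right-hand side is ∫_0^1/2 (2*x + 11/2) v dx − 2·v(1/2) − v(0).
Compatibility check (pure Neumann): taking v ≡ 1 ∈ V gives 0 = ∫_0^1/2 f dx + (-2) − (1), i.e. ∫_0^1/2 f dx must equal u'(0) − u'(1/2) = 3. Indeed ∫_0^1/2 (2*x + 11/2) dx = 3, so the data are compatible. The solution is then unique only up to an additive constant (fix it e.g. by requiring ∫_0^1/2 u dx = 0).


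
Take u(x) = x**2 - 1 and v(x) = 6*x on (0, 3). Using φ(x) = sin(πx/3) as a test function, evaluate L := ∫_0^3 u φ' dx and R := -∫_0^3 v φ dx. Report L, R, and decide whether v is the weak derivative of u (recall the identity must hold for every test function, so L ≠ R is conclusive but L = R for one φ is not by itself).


LHS = -18/π, RHS = -54/π. No, v is not the weak derivative of u.

u(x) = x**2 - 1, classical derivative u'(x) = 2*x.
φ(x) = sin(πx/3), so φ'(x) = π*cos(π*x/3)/3.
Note φ(0) = φ(3) = 0, so the boundary term u·φ vanishes.
LHS = ∫_0^3 u(x) φ'(x) dx = ∫_0^3 (π*x^2*cos(π*x/3)/3 - π*cos(π*x/3)/3) dx. Term by term:
  ∫_0^3 -π*cos(π*x/3)/3 dx = 0;  ∫_0^3 π*x^2*cos(π*x/3)/3 dx = -18/π.
Sum: 0 − 18/π = -18/π.
So LHS = -18/π.
∫_0^3 v(x) φ(x) dx = ∫_0^3 (6*x*sin(π*x/3)) dx. Term by term:
  ∫_0^3 6*x*sin(π*x/3) dx = 54/π.
So RHS = -∫_0^3 v(x) φ(x) dx = -54/π.
LHS − RHS = 36/π ≠ 0, so the identity fails.
(For a valid weak derivative the identity must hold for EVERY test function, in particular this one. The failure shows v is NOT the weak derivative of u.)
Correct weak derivative would be u'(x) = 2*x.


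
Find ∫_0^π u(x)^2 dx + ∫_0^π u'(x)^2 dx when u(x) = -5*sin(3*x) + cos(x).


||u||_{H^1(0,π)}^2 = 126*π

u'(x) = -sin(x) - 15*cos(3*x).
Expand u² and (u')² and integrate term by term on (0, π), using: for integers n ≥ 1, ∫_0^π sin²(nx) dx = ∫_0^π cos²(nx) dx = π/2; for n ≠ n', ∫_0^π sin(nx)sin(n'x) dx = ∫_0^π cos(nx)cos(n'x) dx = 0; and by product-to-sum, ∫_0^π sin(nx)cos(n'x) dx = ½∫_0^π [sin((n+n')x) + sin((n−n')x)] dx, which is 0 when n+n' is even and 2n/(n²−n'²) when n+n' is odd (it need not vanish on (0, π)).
  u² squared terms: (-5)²·∫sin(3x)² dx = 25·π/2 = 25*π/2;  (1)²·∫cos(x)² dx = 1·π/2 = π/2.
  u² cross terms: 2·(-5)·(1)·∫sin(3x)·cos(x) dx = -10·(0) = 0.
  So ∫_0^π u² dx = 25*π/2 + π/2 + 0 = 13*π.
  (u')² squared terms: (-1)²·∫sin(x)² dx = 1·π/2 = π/2;  (-15)²·∫cos(3x)² dx = 225·π/2 = 225*π/2.
  (u')² cross terms: 2·(-1)·(-15)·∫sin(x)·cos(3x) dx = 30·(0) = 0.
  So ∫_0^π (u')² dx = π/2 + 225*π/2 + 0 = 113*π.
||u||_{H^1}^2 = (13*π) + (113*π) = 126*π.


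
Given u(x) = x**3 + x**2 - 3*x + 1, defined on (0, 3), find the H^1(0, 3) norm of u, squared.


||u||_{H^1}^2 = 29184/35

The H^1 norm (squared) on an interval (0, L) is
  ||u||_{H^1}^2 = ∫_0^L u(x)^2 dx + ∫_0^L u'(x)^2 dx.
Compute u'(x) = 3*x**2 + 2*x - 3.
Then u(x)^2 = x**6 + 2*x**5 - 5*x**4 - 4*x**3 + 11*x**2 - 6*x + 1 and u'(x)^2 = 9*x**4 + 12*x**3 - 14*x**2 - 12*x + 9.
Integrate each monomial from 0 to 3 using ∫_0^3 c·x^n dx = c·3^(n+1)/(n+1):
  ∫_0^3 u(x)^2 dx = ∫_0^3 (x^6 + 2*x^5 - 5*x^4 - 4*x^3 + 11*x^2 - 6*x + 1) dx. Term by term:
    ∫_0^3 x^6 dx = 2187/7;  ∫_0^3 2*x^5 dx = 243;  ∫_0^3 -5*x^4 dx = -243;
    ∫_0^3 -4*x^3 dx = -81;  ∫_0^3 11*x^2 dx = 99;  ∫_0^3 -6*x dx = -27;
    ∫_0^3 1 dx = 3.
  Sum: 2187/7 + 243 − 243 − 81 + 99 − 27 + 3 = 2145/7.
  ∫_0^3 u'(x)^2 dx = ∫_0^3 (9*x^4 + 12*x^3 - 14*x^2 - 12*x + 9) dx. Term by term:
    ∫_0^3 9*x^4 dx = 2187/5;  ∫_0^3 12*x^3 dx = 243;  ∫_0^3 -14*x^2 dx = -126;
    ∫_0^3 -12*x dx = -54;  ∫_0^3 9 dx = 27.
  Sum: 2187/5 + 243 − 126 − 54 + 27 = 2637/5.
Adding: ||u||_{H^1}^2 = 2145/7 + 2637/5 = 29184/35.


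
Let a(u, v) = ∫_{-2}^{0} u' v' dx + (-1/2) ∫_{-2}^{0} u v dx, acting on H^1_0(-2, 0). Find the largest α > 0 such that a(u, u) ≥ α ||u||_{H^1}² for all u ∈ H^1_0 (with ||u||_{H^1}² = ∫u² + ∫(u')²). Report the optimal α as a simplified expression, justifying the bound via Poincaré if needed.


α = (-2 + π^2)/(4 + π^2)

Coercivity of a(·,·) on H^1_0(-2, 0) means a(u, u) ≥ α ||u||_{H^1}² for every u ∈ H^1_0.
The interval has length L = 2, and Poincaré/coercivity depend only on L. Here a(u, u) = ∫(u')² + (-1/2)·∫u².
Here c = -1/2 < 0 with |c| < (π/L)² = π^2/4, so coercivity still holds. The condition a(u,u) ≥ α||u||_{H^1}² reads (1−α)∫(u')² ≥ (α−c)∫u². Any admissible α is ≤ 1 (rapidly oscillating u have ∫u²/∫(u')² → 0), and α = 1 would force 0 ≥ (1−c)∫u², impossible since c < 1; so 1−α > 0. By the sharp Poincaré inequality on H^1_0 of an interval of length L, ∫(u')² ≥ (π/L)²∫u² with equality for the first sine mode sin(π(x−x₀)/L) (x₀ the left endpoint), so the inequality holds for all u iff (1−α)(π/L)² ≥ α − c, i.e. α ≤ ((π/L)² + c)/((π/L)² + 1) = (1 + c(L/π)²)/(1 + (L/π)²). (Direct route, valid since c ≤ 0: Poincaré gives c∫u² ≥ c(L/π)²∫(u')², so a(u,u) ≥ (1 + c(L/π)²)∫(u')², while ||u||_{H^1}² ≤ (1 + (L/π)²)∫(u')²; dividing yields the same α.) With (π/L)² = π^2/4 and c = -1/2, the largest admissible constant is α = ((π/L)² + c)/((π/L)² + 1).
Simplifying, α = (-2 + π^2)/(4 + π^2).
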